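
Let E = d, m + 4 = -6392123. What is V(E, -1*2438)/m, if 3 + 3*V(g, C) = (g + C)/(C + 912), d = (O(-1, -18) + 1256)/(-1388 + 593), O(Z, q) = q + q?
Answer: 2152/29448367263 ≈ 7.3077e-8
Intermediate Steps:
m = -6392127 (m = -4 - 6392123 = -6392127)
O(Z, q) = 2*q
d = -244/159 (d = (2*(-18) + 1256)/(-1388 + 593) = (-36 + 1256)/(-795) = 1220*(-1/795) = -244/159 ≈ -1.5346)
E = -244/159 ≈ -1.5346
V(g, C) = -1 + (C + g)/(3*(912 + C)) (V(g, C) = -1 + ((g + C)/(C + 912))/3 = -1 + ((C + g)/(912 + C))/3 = -1 + (C + g)/(3*(912 + C)))
V(E, -1*2438)/m = ((-2736 - 244/159 - (-2)*2438)/(3*(912 - 1*2438)))/(-6392127) = ((-2736 - 244/159 - 2*(-2438))/(3*(912 - 2438)))*(-1/6392127) = ((⅓)*(-2736 - 244/159 + 4876)/(-1526))*(-1/6392127) = ((⅓)*(-1/1526)*(340016/159))*(-1/6392127) = -170008/363951*(-1/6392127) = 2152/29448367263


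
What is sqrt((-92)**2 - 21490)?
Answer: I*sqrt(13026) ≈ 114.13*I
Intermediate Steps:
sqrt((-92)**2 - 21490) = sqrt(8464 - 21490) = sqrt(-13026) = I*sqrt(13026)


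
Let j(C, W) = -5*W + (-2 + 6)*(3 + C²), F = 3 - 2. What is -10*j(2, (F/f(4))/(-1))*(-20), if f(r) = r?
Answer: 5850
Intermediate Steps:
F = 1
j(C, W) = 12 - 5*W + 4*C² (j(C, W) = -5*W + 4*(3 + C²) = -5*W + (12 + 4*C²) = 12 - 5*W + 4*C²)
-10*j(2, (F/f(4))/(-1))*(-20) = -10*(12 - 5*1/4/(-1) + 4*2²)*(-20) = -10*(12 - 5*1*(¼)*(-1) + 4*4)*(-20) = -10*(12 - 5*(-1)/4 + 16)*(-20) = -10*(12 - 5*(-¼) + 16)*(-20) = -10*(12 + 5/4 + 16)*(-20) = -10*117/4*(-20) = -585/2*(-20) = 5850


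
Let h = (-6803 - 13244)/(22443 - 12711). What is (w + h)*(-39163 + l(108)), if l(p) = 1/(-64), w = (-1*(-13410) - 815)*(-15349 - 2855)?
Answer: 5592721620422449631/622848 ≈ 8.9793e+12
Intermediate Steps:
w = -229279380 (w = (13410 - 815)*(-18204) = 12595*(-18204) = -229279380)
h = -20047/9732 ≈ -2.0599
l(p) = -1/64
(w + h)*(-39163 + l(108)) = (-229279380 - 20047/9732)*(-39163 - 1/64) = -2231346946207/9732*(-2506433/64) = 5592721620422449631/622848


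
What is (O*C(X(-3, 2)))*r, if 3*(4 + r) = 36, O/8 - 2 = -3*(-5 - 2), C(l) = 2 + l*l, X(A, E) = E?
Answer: 8832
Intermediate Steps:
C(l) = 2 + l²
O = 184 (O = 16 + 8*(-3*(-5 - 2)) = 16 + 8*(-3*(-7)) = 16 + 8*21 = 16 + 168 = 184)
r = 8 (r = -4 + (⅓)*36 = -4 + 12 = 8)
(O*C(X(-3, 2)))*r = (184*(2 + 2²))*8 = (184*(2 + 4))*8 = (184*6)*8 = 1104*8 = 8832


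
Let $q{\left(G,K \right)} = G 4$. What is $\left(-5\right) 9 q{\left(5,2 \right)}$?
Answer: $-900$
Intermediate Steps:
$q{\left(G,K \right)} = 4 G$
$\left(-5\right) 9 q{\left(5,2 \right)} = \left(-5\right) 9 \cdot 4 \cdot 5 = \left(-45\right) 20 = -900$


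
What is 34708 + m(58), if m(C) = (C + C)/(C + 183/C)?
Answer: 123116004/3547 ≈ 34710.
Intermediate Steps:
m(C) = 2*C/(C + 183/C) (m(C) = (2*C)/(C + 183/C) = 2*C/(C + 183/C))
34708 + m(58) = 34708 + 2*58²/(183 + 58²) = 34708 + 2*3364/(183 + 3364) = 34708 + 2*3364/3547 = 34708 + 2*3364*(1/3547) = 34708 + 6728/3547 = 123116004/3547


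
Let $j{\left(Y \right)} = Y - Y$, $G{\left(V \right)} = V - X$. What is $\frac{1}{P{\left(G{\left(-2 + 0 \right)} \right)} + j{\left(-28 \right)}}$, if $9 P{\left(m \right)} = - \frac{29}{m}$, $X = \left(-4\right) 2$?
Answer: $- \frac{54}{29} \approx -1.8621$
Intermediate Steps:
$X = -8$
$G{\left(V \right)} = 8 + V$ ($G{\left(V \right)} = V - -8 = V + 8 = 8 + V$)
$j{\left(Y \right)} = 0$
$P{\left(m \right)} = - \frac{29}{9 m}$ ($P{\left(m \right)} = \frac{\left(-29\right) \frac{1}{m}}{9} = - \frac{29}{9 m}$)
$\frac{1}{P{\left(G{\left(-2 + 0 \right)} \right)} + j{\left(-28 \right)}} = \frac{1}{- \frac{29}{9 \left(8 + \left(-2 + 0\right)\right)} + 0} = \frac{1}{- \frac{29}{9 \left(8 - 2\right)} + 0} = \frac{1}{- \frac{29}{9 \cdot 6} + 0} = \frac{1}{\left(- \frac{29}{9}\right) \frac{1}{6} + 0} = \frac{1}{- \frac{29}{54} + 0} = \frac{1}{- \frac{29}{54}} = - \frac{54}{29}$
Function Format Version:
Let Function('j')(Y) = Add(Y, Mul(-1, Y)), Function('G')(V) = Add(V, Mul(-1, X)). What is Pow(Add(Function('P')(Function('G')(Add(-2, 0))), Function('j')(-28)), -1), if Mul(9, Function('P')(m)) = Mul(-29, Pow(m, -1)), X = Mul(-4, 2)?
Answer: Rational(-54, 29) ≈ -1.8621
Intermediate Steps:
X = -8
Function('G')(V) = Add(8, V) (Function('G')(V) = Add(V, Mul(-1, -8)) = Add(V, 8) = Add(8, V))
Function('j')(Y) = 0
Function('P')(m) = Mul(Rational(-29, 9), Pow(m, -1)) (Function('P')(m) = Mul(Rational(1, 9), Mul(-29, Pow(m, -1))) = Mul(Rational(-29, 9), Pow(m, -1)))
Pow(Add(Function('P')(Function('G')(Add(-2, 0))), Function('j')(-28)), -1) = Pow(Add(Mul(Rational(-29, 9), Pow(Add(8, Add(-2, 0)), -1)), 0), -1) = Pow(Add(Mul(Rational(-29, 9), Pow(Add(8, -2), -1)), 0), -1) = Pow(Add(Mul(Rational(-29, 9), Pow(6, -1)), 0), -1) = Pow(Add(Mul(Rational(-29, 9), Rational(1, 6)), 0), -1) = Pow(Add(Rational(-29, 54), 0), -1) = Pow(Rational(-29, 54), -1) = Rational(-54, 29)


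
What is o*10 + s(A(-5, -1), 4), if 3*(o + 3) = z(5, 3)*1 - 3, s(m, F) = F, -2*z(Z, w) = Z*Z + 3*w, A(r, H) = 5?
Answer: -278/3 ≈ -92.667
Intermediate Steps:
z(Z, w) = -3*w/2 - Z²/2 (z(Z, w) = -(Z*Z + 3*w)/2 = -(Z² + 3*w)/2 = -3*w/2 - Z²/2)
o = -29/3 (o = -3 + ((-3/2*3 - ½*5²)*1 - 3)/3 = -3 + ((-9/2 - ½*25)*1 - 3)/3 = -3 + ((-9/2 - 25/2)*1 - 3)/3 = -3 + (-17*1 - 3)/3 = -3 + (-17 - 3)/3 = -3 + (⅓)*(-20) = -3 - 20/3 = -29/3 ≈ -9.6667)
o*10 + s(A(-5, -1), 4) = -29/3*10 + 4 = -290/3 + 4 = -278/3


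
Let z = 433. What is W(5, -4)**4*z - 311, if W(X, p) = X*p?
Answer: 69279689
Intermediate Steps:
W(5, -4)**4*z - 311 = (5*(-4))**4*433 - 311 = (-20)**4*433 - 311 = 160000*433 - 311 = 69280000 - 311 = 69279689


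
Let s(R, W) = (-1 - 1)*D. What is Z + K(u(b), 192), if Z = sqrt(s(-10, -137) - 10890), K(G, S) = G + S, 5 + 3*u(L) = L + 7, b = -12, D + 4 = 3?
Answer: 566/3 + 2*I*sqrt(2722) ≈ 188.67 + 104.35*I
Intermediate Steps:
D = -1 (D = -4 + 3 = -1)
s(R, W) = 2 (s(R, W) = (-1 - 1)*(-1) = -2*(-1) = 2)
u(L) = 2/3 + L/3 (u(L) = -5/3 + (L + 7)/3 = -5/3 + (7 + L)/3 = -5/3 + (7/3 + L/3) = 2/3 + L/3)
Z = 2*I*sqrt(2722) (Z = sqrt(2 - 10890) = sqrt(-10888) = 2*I*sqrt(2722) ≈ 104.35*I)
Z + K(u(b), 192) = 2*I*sqrt(2722) + ((2/3 + (1/3)*(-12)) + 192) = 2*I*sqrt(2722) + ((2/3 - 4) + 192) = 2*I*sqrt(2722) + (-10/3 + 192) = 2*I*sqrt(2722) + 566/3 = 566/3 + 2*I*sqrt(2722)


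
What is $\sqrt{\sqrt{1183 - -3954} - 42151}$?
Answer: $\sqrt{-42151 + \sqrt{5137}} \approx 205.13 i$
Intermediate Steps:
$\sqrt{\sqrt{1183 - -3954} - 42151} = \sqrt{\sqrt{1183 + 3954} - 42151} = \sqrt{\sqrt{5137} - 42151} = \sqrt{-42151 + \sqrt{5137}}$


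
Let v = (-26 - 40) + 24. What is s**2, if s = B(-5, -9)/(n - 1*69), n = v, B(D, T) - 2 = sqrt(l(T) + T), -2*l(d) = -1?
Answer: (4 + I*sqrt(34))**2/49284 ≈ -0.00036523 + 0.00094651*I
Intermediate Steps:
l(d) = 1/2 (l(d) = -1/2*(-1) = 1/2)
v = -42 (v = -66 + 24 = -42)
B(D, T) = 2 + sqrt(1/2 + T)
n = -42
s = -2/111 - I*sqrt(34)/222 (s = (2 + sqrt(2 + 4*(-9))/2)/(-42 - 1*69) = (2 + sqrt(2 - 36)/2)/(-42 - 69) = (2 + sqrt(-34)/2)/(-111) = (2 + (I*sqrt(34))/2)*(-1/111) = (2 + I*sqrt(34)/2)*(-1/111) = -2/111 - I*sqrt(34)/222 ≈ -0.018018 - 0.026266*I)
s**2 = (-2/111 - I*sqrt(34)/222)**2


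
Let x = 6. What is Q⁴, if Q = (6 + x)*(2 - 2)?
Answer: 0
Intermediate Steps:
Q = 0 (Q = (6 + 6)*(2 - 2) = 12*0 = 0)
Q⁴ = 0⁴ = 0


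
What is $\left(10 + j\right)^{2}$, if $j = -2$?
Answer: $64$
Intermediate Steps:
$\left(10 + j\right)^{2} = \left(10 - 2\right)^{2} = 8^{2} = 64$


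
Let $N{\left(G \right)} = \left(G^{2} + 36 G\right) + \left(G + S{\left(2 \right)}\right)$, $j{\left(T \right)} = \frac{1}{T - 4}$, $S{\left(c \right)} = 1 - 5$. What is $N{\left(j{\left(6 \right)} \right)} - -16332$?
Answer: $\frac{65387}{4} \approx 16347.0$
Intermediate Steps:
$S{\left(c \right)} = -4$
$j{\left(T \right)} = \frac{1}{-4 + T}$
$N{\left(G \right)} = -4 + G^{2} + 37 G$ ($N{\left(G \right)} = \left(G^{2} + 36 G\right) + \left(G - 4\right) = \left(G^{2} + 36 G\right) + \left(-4 + G\right) = -4 + G^{2} + 37 G$)
$N{\left(j{\left(6 \right)} \right)} - -16332 = \left(-4 + \left(\frac{1}{-4 + 6}\right)^{2} + \frac{37}{-4 + 6}\right) - -16332 = \left(-4 + \left(\frac{1}{2}\right)^{2} + \frac{37}{2}\right) + 16332 = \left(-4 + \left(\frac{1}{2}\right)^{2} + 37 \cdot \frac{1}{2}\right) + 16332 = \left(-4 + \frac{1}{4} + \frac{37}{2}\right) + 16332 = \frac{59}{4} + 16332 = \frac{65387}{4}$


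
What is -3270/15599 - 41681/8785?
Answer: -678908869/137037215 ≈ -4.9542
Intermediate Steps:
-3270/15599 - 41681/8785 = -678908869/137037215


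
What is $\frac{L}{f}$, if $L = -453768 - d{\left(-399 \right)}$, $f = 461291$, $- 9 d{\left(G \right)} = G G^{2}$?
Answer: $- \frac{7511679}{461291} \approx -16.284$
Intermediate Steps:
$d{\left(G \right)} = - \frac{G^{3}}{9}$ ($d{\left(G \right)} = - \frac{G G^{2}}{9} = - \frac{G^{3}}{9}$)
$L = -7511679$ ($L = -453768 - - \frac{\left(-399\right)^{3}}{9} = -453768 - \left(- \frac{1}{9}\right) \left(-63521199\right) = -453768 - 7057911 = -7511679$)
$\frac{L}{f} = - \frac{7511679}{461291}$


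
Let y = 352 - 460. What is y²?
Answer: 11664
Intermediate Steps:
y = -108
y² = (-108)² = 11664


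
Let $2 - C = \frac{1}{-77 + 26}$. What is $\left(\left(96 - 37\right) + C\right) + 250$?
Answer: $\frac{15862}{51} \approx 311.02$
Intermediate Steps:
$C = \frac{103}{51}$ ($C = 2 - \frac{1}{-77 + 26} = 2 - \frac{1}{-51} = 2 - - \frac{1}{51} = 2 + \frac{1}{51} = \frac{103}{51} \approx 2.0196$)
$\left(\left(96 - 37\right) + C\right) + 250 = \left(\left(96 - 37\right) + \frac{103}{51}\right) + 250 = \left(59 + \frac{103}{51}\right) + 250 = \frac{3112}{51} + 250 = \frac{15862}{51}$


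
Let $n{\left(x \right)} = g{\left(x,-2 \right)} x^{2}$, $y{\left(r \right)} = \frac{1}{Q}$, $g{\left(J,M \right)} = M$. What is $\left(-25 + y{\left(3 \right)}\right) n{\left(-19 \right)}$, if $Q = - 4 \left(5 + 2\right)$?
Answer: $\frac{253061}{14} \approx 18076.0$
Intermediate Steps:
$Q = -28$ ($Q = \left(-4\right) 7 = -28$)
$y{\left(r \right)} = - \frac{1}{28}$ ($y{\left(r \right)} = \frac{1}{-28} = - \frac{1}{28}$)
$n{\left(x \right)} = - 2 x^{2}$
$\left(-25 + y{\left(3 \right)}\right) n{\left(-19 \right)} = \left(-25 - \frac{1}{28}\right) \left(- 2 \left(-19\right)^{2}\right) = - \frac{701 \left(\left(-2\right) 361\right)}{28} = \left(- \frac{701}{28}\right) \left(-722\right) = \frac{253061}{14}$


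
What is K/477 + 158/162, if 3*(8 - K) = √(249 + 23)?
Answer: 4259/4293 - 4*√17/1431 ≈ 0.98055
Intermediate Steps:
K = 8 - 4*√17/3 (K = 8 - √(249 + 23)/3 = 8 - 4*√17/3 ≈ 2.5025)
K/477 + 158/162 = (8 - 4*√17/3)/477 + 158/162 = (8 - 4*√17/3)*(1/477) + 158*(1/162) = (8/477 - 4*√17/1431) + 79/81 = 4259/4293 - 4*√17/1431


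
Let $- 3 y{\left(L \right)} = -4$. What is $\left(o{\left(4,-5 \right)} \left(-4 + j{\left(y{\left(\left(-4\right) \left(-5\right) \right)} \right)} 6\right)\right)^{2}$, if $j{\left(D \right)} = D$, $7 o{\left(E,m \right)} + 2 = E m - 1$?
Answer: $\frac{8464}{49} \approx 172.73$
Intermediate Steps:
$o{\left(E,m \right)} = - \frac{3}{7} + \frac{E m}{7}$ ($o{\left(E,m \right)} = - \frac{2}{7} + \frac{E m - 1}{7} = - \frac{2}{7} + \frac{-1 + E m}{7} = - \frac{2}{7} + \left(- \frac{1}{7} + \frac{E m}{7}\right) = - \frac{3}{7} + \frac{E m}{7}$)
$y{\left(L \right)} = \frac{4}{3}$ ($y{\left(L \right)} = \left(- \frac{1}{3}\right) \left(-4\right) = \frac{4}{3}$)
$\left(o{\left(4,-5 \right)} \left(-4 + j{\left(y{\left(\left(-4\right) \left(-5\right) \right)} \right)} 6\right)\right)^{2} = \left(\left(- \frac{3}{7} + \frac{1}{7} \cdot 4 \left(-5\right)\right) \left(-4 + \frac{4}{3} \cdot 6\right)\right)^{2} = \left(\left(- \frac{3}{7} - \frac{20}{7}\right) \left(-4 + 8\right)\right)^{2} = \left(\left(- \frac{23}{7}\right) 4\right)^{2} = \left(- \frac{92}{7}\right)^{2} = \frac{8464}{49}$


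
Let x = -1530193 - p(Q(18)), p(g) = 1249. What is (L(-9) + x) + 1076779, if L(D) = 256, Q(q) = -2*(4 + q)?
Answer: -454407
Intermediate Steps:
Q(q) = -8 - 2*q
x = -1531442 (x = -1530193 - 1*1249 = -1530193 - 1249 = -1531442)
(L(-9) + x) + 1076779 = (256 - 1531442) + 1076779 = -1531186 + 1076779 = -454407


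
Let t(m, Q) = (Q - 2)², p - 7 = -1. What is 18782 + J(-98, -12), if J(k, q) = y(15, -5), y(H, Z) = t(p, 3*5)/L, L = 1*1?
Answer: 18951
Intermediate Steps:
p = 6 (p = 7 - 1 = 6)
t(m, Q) = (-2 + Q)²
L = 1
y(H, Z) = 169 (y(H, Z) = (-2 + 3*5)²/1 = (-2 + 15)²*1 = 13²*1 = 169*1 = 169)
J(k, q) = 169
18782 + J(-98, -12) = 18782 + 169 = 18951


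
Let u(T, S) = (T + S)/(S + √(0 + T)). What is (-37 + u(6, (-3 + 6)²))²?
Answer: 30982/25 + 352*√6/25 ≈ 1273.8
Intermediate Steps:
u(T, S) = (S + T)/(S + √T)
(-37 + u(6, (-3 + 6)²))² = (-37 + ((-3 + 6)² + 6)/((-3 + 6)² + √6))² = (-37 + (3² + 6)/(3² + √6))² = (-37 + (9 + 6)/(9 + √6))² = (-37 + 15/(9 + √6))²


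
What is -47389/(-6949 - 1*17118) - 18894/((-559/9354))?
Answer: 4253495124343/13453453 ≈ 3.1616e+5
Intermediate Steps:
-47389/(-6949 - 1*17118) - 18894/((-559/9354)) = -47389/(-6949 - 17118) - 18894/((-559*1/9354)) = -47389/(-24067) - 18894/(-559/9354) = -47389*(-1/24067) - 18894*(-9354/559) = 47389/24067 + 176734476/559 = 4253495124343/13453453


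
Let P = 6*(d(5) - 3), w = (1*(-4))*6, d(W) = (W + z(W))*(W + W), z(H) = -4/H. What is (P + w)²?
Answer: 44100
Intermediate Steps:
d(W) = 2*W*(W - 4/W) (d(W) = (W - 4/W)*(W + W) = (W - 4/W)*(2*W) = 2*W*(W - 4/W))
w = -24 (w = -4*6 = -24)
P = 234 (P = 6*((-8 + 2*5²) - 3) = 6*((-8 + 2*25) - 3) = 6*((-8 + 50) - 3) = 6*(42 - 3) = 6*39 = 234)
(P + w)² = (234 - 24)² = 210² = 44100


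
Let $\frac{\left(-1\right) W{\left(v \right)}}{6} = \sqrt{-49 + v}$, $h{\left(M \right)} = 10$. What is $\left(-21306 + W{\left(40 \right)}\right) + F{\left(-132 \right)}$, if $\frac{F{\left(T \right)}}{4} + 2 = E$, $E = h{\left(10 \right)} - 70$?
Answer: $-21554 - 18 i \approx -21554.0 - 18.0 i$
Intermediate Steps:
$W{\left(v \right)} = - 6 \sqrt{-49 + v}$
$E = -60$ ($E = 10 - 70 = -60$)
$F{\left(T \right)} = -248$ ($F{\left(T \right)} = -8 + 4 \left(-60\right) = -8 - 240 = -248$)
$\left(-21306 + W{\left(40 \right)}\right) + F{\left(-132 \right)} = \left(-21306 - 6 \sqrt{-49 + 40}\right) - 248 = \left(-21306 - 6 \sqrt{-9}\right) - 248 = \left(-21306 - 6 \cdot 3 i\right) - 248 = \left(-21306 - 18 i\right) - 248 = -21554 - 18 i$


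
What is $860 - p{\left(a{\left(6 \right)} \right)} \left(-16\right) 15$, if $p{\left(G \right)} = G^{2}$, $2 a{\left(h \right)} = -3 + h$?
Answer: $1400$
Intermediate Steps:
$a{\left(h \right)} = - \frac{3}{2} + \frac{h}{2}$ ($a{\left(h \right)} = \frac{-3 + h}{2} = - \frac{3}{2} + \frac{h}{2}$)
$860 - p{\left(a{\left(6 \right)} \right)} \left(-16\right) 15 = 860 - \left(- \frac{3}{2} + \frac{1}{2} \cdot 6\right)^{2} \left(-16\right) 15 = 860 - \left(- \frac{3}{2} + 3\right)^{2} \left(-16\right) 15 = 860 - \left(\frac{3}{2}\right)^{2} \left(-16\right) 15 = 860 - \frac{9}{4} \left(-16\right) 15 = 860 - \left(-36\right) 15 = 860 - -540 = 860 + 540 = 1400$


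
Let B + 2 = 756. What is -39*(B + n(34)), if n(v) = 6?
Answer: -29640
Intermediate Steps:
B = 754 (B = -2 + 756 = 754)
-39*(B + n(34)) = -39*(754 + 6) = -39*760 = -29640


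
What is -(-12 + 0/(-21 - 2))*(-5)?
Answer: -60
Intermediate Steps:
-(-12 + 0/(-21 - 2))*(-5) = -(-12 + 0/(-23))*(-5) = -(-12 + 0*(-1/23))*(-5) = -(-12 + 0)*(-5) = -(-12)*(-5) = -1*60 = -60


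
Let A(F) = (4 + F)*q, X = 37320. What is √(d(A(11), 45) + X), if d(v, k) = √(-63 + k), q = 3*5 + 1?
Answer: √(37320 + 3*I*√2) ≈ 193.18 + 0.011*I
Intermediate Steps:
q = 16 (q = 15 + 1 = 16)
A(F) = 64 + 16*F (A(F) = (4 + F)*16 = 64 + 16*F)
√(d(A(11), 45) + X) = √(√(-63 + 45) + 37320) = √(√(-18) + 37320) = √(3*I*√2 + 37320) = √(37320 + 3*I*√2)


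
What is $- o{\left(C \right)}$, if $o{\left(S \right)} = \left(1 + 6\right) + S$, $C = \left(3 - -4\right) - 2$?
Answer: $-12$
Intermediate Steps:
$C = 5$ ($C = \left(3 + 4\right) - 2 = 7 - 2 = 5$)
$o{\left(S \right)} = 7 + S$
$- o{\left(C \right)} = - (7 + 5) = \left(-1\right) 12 = -12$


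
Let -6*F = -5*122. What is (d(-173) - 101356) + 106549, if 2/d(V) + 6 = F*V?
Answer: 274102113/52783 ≈ 5193.0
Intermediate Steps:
F = 305/3 (F = -(-5)*122/6 = -⅙*(-610) = 305/3 ≈ 101.67)
d(V) = 2/(-6 + 305*V/3)
(d(-173) - 101356) + 106549 = (6/(-18 + 305*(-173)) - 101356) + 106549 = (6/(-18 - 52765) - 101356) + 106549 = (6/(-52783) - 101356) + 106549 = (6*(-1/52783) - 101356) + 106549 = (-6/52783 - 101356) + 106549 = -5349873754/52783 + 106549 = 274102113/52783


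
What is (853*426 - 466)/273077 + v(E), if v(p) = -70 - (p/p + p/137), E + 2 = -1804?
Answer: -2113323973/37411549 ≈ -56.489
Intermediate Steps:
E = -1806 (E = -2 - 1804 = -1806)
v(p) = -71 - p/137 (v(p) = -70 - (1 + p*(1/137)) = -70 - (1 + p/137) = -70 + (-1 - p/137) = -71 - p/137)
(853*426 - 466)/273077 + v(E) = (853*426 - 466)/273077 + (-71 - 1/137*(-1806)) = (363378 - 466)*(1/273077) + (-71 + 1806/137) = 362912*(1/273077) - 7921/137 = 362912/273077 - 7921/137 = -2113323973/37411549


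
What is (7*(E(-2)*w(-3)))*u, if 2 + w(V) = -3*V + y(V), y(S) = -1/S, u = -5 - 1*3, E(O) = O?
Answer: 2464/3 ≈ 821.33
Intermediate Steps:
u = -8 (u = -5 - 3 = -8)
w(V) = -2 - 1/V - 3*V (w(V) = -2 + (-3*V - 1/V) = -2 + (-1/V - 3*V) = -2 - 1/V - 3*V)
(7*(E(-2)*w(-3)))*u = (7*(-2*(-2 - 1/(-3) - 3*(-3))))*(-8) = (7*(-2*(-2 - 1*(-⅓) + 9)))*(-8) = (7*(-2*(-2 + ⅓ + 9)))*(-8) = (7*(-2*22/3))*(-8) = (7*(-44/3))*(-8) = -308/3*(-8) = 2464/3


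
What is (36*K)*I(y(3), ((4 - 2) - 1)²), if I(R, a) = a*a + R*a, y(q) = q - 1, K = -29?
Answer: -3132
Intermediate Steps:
y(q) = -1 + q
I(R, a) = a² + R*a
(36*K)*I(y(3), ((4 - 2) - 1)²) = (36*(-29))*(((4 - 2) - 1)²*((-1 + 3) + ((4 - 2) - 1)²)) = -1044*(2 - 1)²*(2 + (2 - 1)²) = -1044*1²*(2 + 1²) = -1044*(2 + 1) = -1044*3 = -3132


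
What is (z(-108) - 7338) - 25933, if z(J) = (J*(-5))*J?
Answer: -91591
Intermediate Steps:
z(J) = -5*J**2 (z(J) = (-5*J)*J = -5*J**2)
(z(-108) - 7338) - 25933 = (-5*(-108)**2 - 7338) - 25933 = (-5*11664 - 7338) - 25933 = (-58320 - 7338) - 25933 = -65658 - 25933 = -91591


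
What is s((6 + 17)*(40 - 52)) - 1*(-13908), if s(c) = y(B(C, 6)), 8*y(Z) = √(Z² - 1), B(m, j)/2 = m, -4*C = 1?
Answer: 13908 + I*√3/16 ≈ 13908.0 + 0.10825*I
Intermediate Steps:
C = -¼ (C = -¼*1 = -¼ ≈ -0.25000)
B(m, j) = 2*m
y(Z) = √(-1 + Z²)/8 (y(Z) = √(Z² - 1)/8 = √(-1 + Z²)/8)
s(c) = I*√3/16 (s(c) = √(-1 + (2*(-¼))²)/8 = √(-1 + (-½)²)/8 = √(-1 + ¼)/8 = √(-¾)/8 = (I*√3/2)/8 = I*√3/16)
s((6 + 17)*(40 - 52)) - 1*(-13908) = I*√3/16 - 1*(-13908) = I*√3/16 + 13908 = 13908 + I*√3/16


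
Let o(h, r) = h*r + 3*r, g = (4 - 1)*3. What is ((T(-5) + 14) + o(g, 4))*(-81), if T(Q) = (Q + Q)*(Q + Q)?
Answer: -13122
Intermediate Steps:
g = 9 (g = 3*3 = 9)
T(Q) = 4*Q² (T(Q) = (2*Q)*(2*Q) = 4*Q²)
o(h, r) = 3*r + h*r
((T(-5) + 14) + o(g, 4))*(-81) = ((4*(-5)² + 14) + 4*(3 + 9))*(-81) = ((4*25 + 14) + 4*12)*(-81) = ((100 + 14) + 48)*(-81) = (114 + 48)*(-81) = 162*(-81) = -13122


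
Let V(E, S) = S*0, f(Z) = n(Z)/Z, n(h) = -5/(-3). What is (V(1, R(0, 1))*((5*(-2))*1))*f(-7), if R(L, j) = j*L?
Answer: 0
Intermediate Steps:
R(L, j) = L*j
n(h) = 5/3 (n(h) = -5*(-1/3) = 5/3)
f(Z) = 5/(3*Z)
V(E, S) = 0
(V(1, R(0, 1))*((5*(-2))*1))*f(-7) = (0*((5*(-2))*1))*((5/3)/(-7)) = (0*(-10*1))*((5/3)*(-1/7)) = (0*(-10))*(-5/21) = 0*(-5/21) = 0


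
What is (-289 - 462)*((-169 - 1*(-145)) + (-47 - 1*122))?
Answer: 144943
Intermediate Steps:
(-289 - 462)*((-169 - 1*(-145)) + (-47 - 1*122)) = -751*((-169 + 145) + (-47 - 122)) = -751*(-24 - 169) = -751*(-193) = 144943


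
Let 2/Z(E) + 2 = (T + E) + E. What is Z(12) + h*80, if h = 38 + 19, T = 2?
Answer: 54721/12 ≈ 4560.1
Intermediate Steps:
Z(E) = 1/E (Z(E) = 2/(-2 + ((2 + E) + E)) = 2/(-2 + (2 + 2*E)) = 2/((2*E)) = 2*(1/(2*E)) = 1/E)
h = 57
Z(12) + h*80 = 1/12 + 57*80 = 1/12 + 4560 = 54721/12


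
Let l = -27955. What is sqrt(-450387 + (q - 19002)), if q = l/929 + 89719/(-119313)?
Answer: I*sqrt(71200555968353377623)/12315753 ≈ 685.14*I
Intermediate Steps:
q = -3418743866/110841777 (q = -27955/929 + 89719/(-119313) = -27955*1/929 + 89719*(-1/119313) = -27955/929 - 89719/119313 = -3418743866/110841777 ≈ -30.843)
sqrt(-450387 + (q - 19002)) = sqrt(-450387 + (-3418743866/110841777 - 19002)) = sqrt(-450387 - 2109634190420/110841777) = sqrt(-52031329608119/110841777) = I*sqrt(71200555968353377623)/12315753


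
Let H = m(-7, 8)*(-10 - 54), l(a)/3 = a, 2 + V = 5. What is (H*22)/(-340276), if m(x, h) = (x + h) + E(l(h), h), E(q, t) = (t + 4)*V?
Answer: 13024/85069 ≈ 0.15310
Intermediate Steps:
V = 3 (V = -2 + 5 = 3)
l(a) = 3*a
E(q, t) = 12 + 3*t (E(q, t) = (t + 4)*3 = (4 + t)*3 = 12 + 3*t)
m(x, h) = 12 + x + 4*h (m(x, h) = (x + h) + (12 + 3*h) = (h + x) + (12 + 3*h) = 12 + x + 4*h)
H = -2368 (H = (12 - 7 + 4*8)*(-10 - 54) = (12 - 7 + 32)*(-64) = 37*(-64) = -2368)
(H*22)/(-340276) = -2368*22/(-340276) = -52096*(-1/340276) = 13024/85069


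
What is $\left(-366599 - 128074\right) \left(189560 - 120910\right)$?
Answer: $-33959301450$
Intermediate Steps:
$\left(-366599 - 128074\right) \left(189560 - 120910\right) = \left(-494673\right) 68650 = -33959301450$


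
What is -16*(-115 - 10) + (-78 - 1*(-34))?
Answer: 1956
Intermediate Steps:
-16*(-115 - 10) + (-78 - 1*(-34)) = -16*(-125) + (-78 + 34) = 2000 - 44 = 1956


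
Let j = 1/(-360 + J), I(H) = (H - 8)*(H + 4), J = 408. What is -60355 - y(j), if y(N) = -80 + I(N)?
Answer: -138799681/2304 ≈ -60243.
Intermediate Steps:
I(H) = (-8 + H)*(4 + H)
j = 1/48 (j = 1/(-360 + 408) = 1/48 ≈ 0.020833)
y(N) = -112 + N² - 4*N (y(N) = -80 + (-32 + N² - 4*N) = -112 + N² - 4*N)
-60355 - y(j) = -60355 - (-112 + (1/48)² - 4*1/48) = -60355 - (-112 + 1/2304 - 1/12) = -60355 - 1*(-258239/2304) = -60355 + 258239/2304 = -138799681/2304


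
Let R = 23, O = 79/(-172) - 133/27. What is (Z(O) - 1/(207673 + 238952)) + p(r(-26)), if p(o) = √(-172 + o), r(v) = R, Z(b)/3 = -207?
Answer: -277354126/446625 + I*√149 ≈ -621.0 + 12.207*I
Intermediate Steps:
O = -25009/4644 (O = 79*(-1/172) - 133*1/27 = -79/172 - 133/27 = -25009/4644 ≈ -5.3852)
Z(b) = -621 (Z(b) = 3*(-207) = -621)
r(v) = 23
(Z(O) - 1/(207673 + 238952)) + p(r(-26)) = (-621 - 1/(207673 + 238952)) + √(-172 + 23) = (-621 - 1/446625) + √(-149) = (-621 - 1*1/446625) + I*√149 = (-621 - 1/446625) + I*√149 = -277354126/446625 + I*√149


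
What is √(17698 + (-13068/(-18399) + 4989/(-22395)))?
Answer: 3*√4121916569408219055/45782845 ≈ 133.04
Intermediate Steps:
√(17698 + (-13068/(-18399) + 4989/(-22395))) = √(17698 + (-13068*(-1/18399) + 4989*(-1/22395))) = √(17698 + (4356/6133 - 1663/7465)) = √(17698 + 22318361/45782845) = √(810287109171/45782845) = 3*√4121916569408219055/45782845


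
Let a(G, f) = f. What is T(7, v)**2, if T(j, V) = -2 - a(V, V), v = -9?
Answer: 49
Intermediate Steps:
T(j, V) = -2 - V
T(7, v)**2 = (-2 - 1*(-9))**2 = (-2 + 9)**2 = 7**2 = 49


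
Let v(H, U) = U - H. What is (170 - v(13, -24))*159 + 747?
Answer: 33660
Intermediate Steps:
(170 - v(13, -24))*159 + 747 = (170 - (-24 - 1*13))*159 + 747 = (170 - (-24 - 13))*159 + 747 = (170 - 1*(-37))*159 + 747 = (170 + 37)*159 + 747 = 207*159 + 747 = 32913 + 747 = 33660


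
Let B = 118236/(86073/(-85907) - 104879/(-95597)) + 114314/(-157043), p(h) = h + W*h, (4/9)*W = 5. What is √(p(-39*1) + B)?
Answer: √1169263416872087023246280123308295/30683048462474 ≈ 1114.4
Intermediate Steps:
W = 45/4 (W = (9/4)*5 = 45/4 ≈ 11.250)
p(h) = 49*h/4 (p(h) = h + 45*h/4 = 49*h/4)
B = 38122456958069044471/30683048462474 (B = 118236/(86073*(-1/85907) - 104879*(-1/95597)) + 114314*(-1/157043) = 118236/(-86073/85907 + 104879/95597) - 114314/157043 = 118236/(781519672/8212451479) - 114314/157043 = 118236*(8212451479/781519672) - 114314/157043 = 242751853267761/195379918 - 114314/157043 = 38122456958069044471/30683048462474 ≈ 1.2425e+6)
√(p(-39*1) + B) = √(49*(-39*1)/4 + 38122456958069044471/30683048462474) = √((49/4)*(-39) + 38122456958069044471/30683048462474) = √(-1911/4 + 38122456958069044471/30683048462474) = √(76215596263332195035/61366096924948) = √1169263416872087023246280123308295/30683048462474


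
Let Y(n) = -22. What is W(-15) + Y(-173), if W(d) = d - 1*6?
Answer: -43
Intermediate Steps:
W(d) = -6 + d (W(d) = d - 6 = -6 + d)
W(-15) + Y(-173) = (-6 - 15) - 22 = -21 - 22 = -43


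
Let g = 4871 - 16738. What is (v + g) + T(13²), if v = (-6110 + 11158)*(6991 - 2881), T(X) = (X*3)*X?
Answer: 20821096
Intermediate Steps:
T(X) = 3*X² (T(X) = (3*X)*X = 3*X²)
v = 20747280 (v = 5048*4110 = 20747280)
g = -11867
(v + g) + T(13²) = (20747280 - 11867) + 3*(13²)² = 20735413 + 3*169² = 20735413 + 3*28561 = 20735413 + 85683 = 20821096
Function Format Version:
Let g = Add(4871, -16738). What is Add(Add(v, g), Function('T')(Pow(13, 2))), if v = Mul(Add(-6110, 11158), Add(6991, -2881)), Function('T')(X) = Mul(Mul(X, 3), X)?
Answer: 20821096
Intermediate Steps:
Function('T')(X) = Mul(3, Pow(X, 2)) (Function('T')(X) = Mul(Mul(3, X), X) = Mul(3, Pow(X, 2)))
v = 20747280 (v = Mul(5048, 4110) = 20747280)
g = -11867
Add(Add(v, g), Function('T')(Pow(13, 2))) = Add(Add(20747280, -11867), Mul(3, Pow(Pow(13, 2), 2))) = Add(20735413, Mul(3, Pow(169, 2))) = Add(20735413, Mul(3, 28561)) = Add(20735413, 85683) = 20821096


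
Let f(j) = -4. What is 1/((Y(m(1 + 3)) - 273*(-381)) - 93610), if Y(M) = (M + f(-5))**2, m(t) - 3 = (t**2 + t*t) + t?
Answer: 1/11628 ≈ 8.5999e-5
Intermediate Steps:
m(t) = 3 + t + 2*t**2 (m(t) = 3 + ((t**2 + t*t) + t) = 3 + ((t**2 + t**2) + t) = 3 + (2*t**2 + t) = 3 + (t + 2*t**2) = 3 + t + 2*t**2)
Y(M) = (-4 + M)**2 (Y(M) = (M - 4)**2 = (-4 + M)**2)
1/((Y(m(1 + 3)) - 273*(-381)) - 93610) = 1/(((-4 + (3 + (1 + 3) + 2*(1 + 3)**2))**2 - 273*(-381)) - 93610) = 1/(((-4 + (3 + 4 + 2*4**2))**2 + 104013) - 93610) = 1/(((-4 + (3 + 4 + 2*16))**2 + 104013) - 93610) = 1/(((-4 + (3 + 4 + 32))**2 + 104013) - 93610) = 1/(((-4 + 39)**2 + 104013) - 93610) = 1/((35**2 + 104013) - 93610) = 1/((1225 + 104013) - 93610) = 1/(105238 - 93610) = 1/11628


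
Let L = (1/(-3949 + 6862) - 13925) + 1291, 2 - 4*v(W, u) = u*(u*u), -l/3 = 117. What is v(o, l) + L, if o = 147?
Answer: 125821258525/11652 ≈ 1.0798e+7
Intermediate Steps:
l = -351 (l = -3*117 = -351)
v(W, u) = ½ - u³/4 (v(W, u) = ½ - u*u*u/4 = ½ - u*u²/4 = ½ - u³/4)
L = -36802841/2913 (L = (1/2913 - 13925) + 1291 = -40563524/2913 + 1291 = -36802841/2913 ≈ -12634.)
v(o, l) + L = (½ - ¼*(-351)³) - 36802841/2913 = (½ - ¼*(-43243551)) - 36802841/2913 = (½ + 43243551/4) - 36802841/2913 = 43243553/4 - 36802841/2913 = 125821258525/11652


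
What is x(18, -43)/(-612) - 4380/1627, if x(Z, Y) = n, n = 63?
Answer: -309229/110636 ≈ -2.7950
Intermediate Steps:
x(Z, Y) = 63
x(18, -43)/(-612) - 4380/1627 = 63/(-612) - 4380/1627 = 63*(-1/612) - 4380*1/1627 = -7/68 - 4380/1627 = -309229/110636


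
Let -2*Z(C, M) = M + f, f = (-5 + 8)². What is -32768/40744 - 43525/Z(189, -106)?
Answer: -443742962/494021 ≈ -898.23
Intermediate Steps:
f = 9 (f = 3² = 9)
Z(C, M) = -9/2 - M/2 (Z(C, M) = -(M + 9)/2 = -(9 + M)/2 = -9/2 - M/2)
-32768/40744 - 43525/Z(189, -106) = -32768/40744 - 43525/(-9/2 - ½*(-106)) = -32768*1/40744 - 43525/(-9/2 + 53) = -4096/5093 - 43525/97/2 = -4096/5093 - 43525*2/97 = -4096/5093 - 87050/97 = -443742962/494021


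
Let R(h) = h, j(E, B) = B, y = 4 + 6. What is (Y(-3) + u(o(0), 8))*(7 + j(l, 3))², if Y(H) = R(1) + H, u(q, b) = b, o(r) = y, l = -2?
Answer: 600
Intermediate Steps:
y = 10
o(r) = 10
Y(H) = 1 + H
(Y(-3) + u(o(0), 8))*(7 + j(l, 3))² = ((1 - 3) + 8)*(7 + 3)² = (-2 + 8)*10² = 6*100 = 600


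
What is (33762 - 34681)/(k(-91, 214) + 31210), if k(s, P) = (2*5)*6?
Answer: -919/31270 ≈ -0.029389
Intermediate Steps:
k(s, P) = 60 (k(s, P) = 10*6 = 60)
(33762 - 34681)/(k(-91, 214) + 31210) = (33762 - 34681)/(60 + 31210) = -919/31270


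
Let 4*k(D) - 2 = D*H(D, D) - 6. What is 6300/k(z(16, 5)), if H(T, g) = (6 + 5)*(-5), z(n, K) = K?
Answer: -2800/31 ≈ -90.323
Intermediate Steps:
H(T, g) = -55 (H(T, g) = 11*(-5) = -55)
k(D) = -1 - 55*D/4 (k(D) = ½ + (D*(-55) - 6)/4 = ½ + (-55*D - 6)/4 = ½ + (-6 - 55*D)/4 = ½ + (-3/2 - 55*D/4) = -1 - 55*D/4)
6300/k(z(16, 5)) = 6300/(-1 - 55/4*5) = 6300/(-1 - 275/4) = 6300/(-279/4) = 6300*(-4/279) = -2800/31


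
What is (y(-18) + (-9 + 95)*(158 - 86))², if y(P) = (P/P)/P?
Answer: 12422217025/324 ≈ 3.8340e+7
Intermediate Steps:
y(P) = 1/P
(y(-18) + (-9 + 95)*(158 - 86))² = (1/(-18) + (-9 + 95)*(158 - 86))² = (-1/18 + 86*72)² = (-1/18 + 6192)² = (111455/18)² = 12422217025/324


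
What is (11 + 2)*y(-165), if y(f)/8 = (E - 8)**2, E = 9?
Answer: 104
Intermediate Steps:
y(f) = 8 (y(f) = 8*(9 - 8)**2 = 8*1**2 = 8*1 = 8)
(11 + 2)*y(-165) = (11 + 2)*8 = 13*8 = 104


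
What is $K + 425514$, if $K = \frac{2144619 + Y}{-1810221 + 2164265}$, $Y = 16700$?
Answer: $\frac{150652839935}{354044} \approx 4.2552 \cdot 10^{5}$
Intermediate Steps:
$K = \frac{2161319}{354044}$ ($K = \frac{2144619 + 16700}{-1810221 + 2164265} = \frac{2161319}{354044} \approx 6.1047$)
$K + 425514 = \frac{2161319}{354044} + 425514 = \frac{150652839935}{354044}$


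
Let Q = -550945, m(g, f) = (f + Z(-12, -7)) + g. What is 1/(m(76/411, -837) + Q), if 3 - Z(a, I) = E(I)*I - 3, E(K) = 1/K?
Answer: -411/226780271 ≈ -1.8123e-6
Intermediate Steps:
Z(a, I) = 5 (Z(a, I) = 3 - (I/I - 3) = 3 - (1 - 3) = 3 - 1*(-2) = 3 + 2 = 5)
m(g, f) = 5 + f + g (m(g, f) = (f + 5) + g = (5 + f) + g = 5 + f + g)
1/(m(76/411, -837) + Q) = 1/((5 - 837 + 76/411) - 550945) = 1/(-341876/411 - 550945) = 1/(-226780271/411) = -411/226780271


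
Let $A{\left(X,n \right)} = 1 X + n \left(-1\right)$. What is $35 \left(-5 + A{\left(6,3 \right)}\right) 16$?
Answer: $-1120$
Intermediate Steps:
$A{\left(X,n \right)} = X - n$
$35 \left(-5 + A{\left(6,3 \right)}\right) 16 = 35 \left(-5 + \left(6 - 3\right)\right) 16 = 35 \left(-5 + 3\right) 16 = 35 \left(-2\right) 16 = \left(-70\right) 16 = -1120$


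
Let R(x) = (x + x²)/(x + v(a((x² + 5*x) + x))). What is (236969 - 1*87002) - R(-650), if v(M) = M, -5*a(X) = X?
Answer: 149972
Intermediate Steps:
a(X) = -X/5
R(x) = (x + x²)/(-x/5 - x²/5) (R(x) = (x + x²)/(x - ((x² + 5*x) + x)/5) = (x + x²)/(x - (x² + 6*x)/5) = (x + x²)/(x + (-6*x/5 - x²/5)) = (x + x²)/(-x/5 - x²/5))
(236969 - 1*87002) - R(-650) = (236969 - 1*87002) - 1*(-5) = (236969 - 87002) + 5 = 149967 + 5 = 149972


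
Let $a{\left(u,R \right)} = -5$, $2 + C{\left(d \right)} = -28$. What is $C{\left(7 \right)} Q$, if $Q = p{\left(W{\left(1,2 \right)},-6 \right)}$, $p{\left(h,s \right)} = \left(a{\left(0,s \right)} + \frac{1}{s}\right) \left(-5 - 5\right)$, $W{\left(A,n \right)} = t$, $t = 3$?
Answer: $-1550$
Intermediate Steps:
$C{\left(d \right)} = -30$ ($C{\left(d \right)} = -2 - 28 = -30$)
$W{\left(A,n \right)} = 3$
$p{\left(h,s \right)} = 50 - \frac{10}{s}$ ($p{\left(h,s \right)} = \left(-5 + \frac{1}{s}\right) \left(-5 - 5\right) = \left(-5 + \frac{1}{s}\right) \left(-10\right) = 50 - \frac{10}{s}$)
$Q = \frac{155}{3}$ ($Q = 50 - \frac{10}{-6} = 50 - - \frac{5}{3} = 50 + \frac{5}{3} = \frac{155}{3} \approx 51.667$)
$C{\left(7 \right)} Q = \left(-30\right) \frac{155}{3} = -1550$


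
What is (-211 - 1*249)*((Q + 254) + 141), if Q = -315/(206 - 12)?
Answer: -17552450/97 ≈ -1.8095e+5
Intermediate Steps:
Q = -315/194 ≈ -1.6237
(-211 - 1*249)*((Q + 254) + 141) = (-211 - 1*249)*((-315/194 + 254) + 141) = (-211 - 249)*(48961/194 + 141) = -460*76315/194 = -17552450/97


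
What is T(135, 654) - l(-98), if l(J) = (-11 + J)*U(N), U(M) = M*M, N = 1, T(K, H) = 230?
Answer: 339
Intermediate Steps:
U(M) = M²
l(J) = -11 + J (l(J) = (-11 + J)*1² = (-11 + J)*1 = -11 + J)
T(135, 654) - l(-98) = 230 - (-11 - 98) = 230 - 1*(-109) = 230 + 109 = 339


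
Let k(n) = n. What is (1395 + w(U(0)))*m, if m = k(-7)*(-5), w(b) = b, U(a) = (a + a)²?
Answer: 48825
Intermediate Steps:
U(a) = 4*a² (U(a) = (2*a)² = 4*a²)
m = 35 (m = -7*(-5) = 35)
(1395 + w(U(0)))*m = (1395 + 4*0²)*35 = (1395 + 4*0)*35 = (1395 + 0)*35 = 1395*35 = 48825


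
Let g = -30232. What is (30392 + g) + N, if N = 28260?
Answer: 28420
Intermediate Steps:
(30392 + g) + N = (30392 - 30232) + 28260 = 160 + 28260 = 28420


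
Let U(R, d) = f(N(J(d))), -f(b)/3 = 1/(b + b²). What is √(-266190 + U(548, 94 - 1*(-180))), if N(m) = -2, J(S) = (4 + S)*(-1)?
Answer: I*√1064766/2 ≈ 515.94*I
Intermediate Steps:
J(S) = -4 - S
f(b) = -3/(b + b²)
U(R, d) = -3/2 (U(R, d) = -3/(-2*(1 - 2)) = -3*(-½)/(-1) = -3*(-½)*(-1) = -3/2)
√(-266190 + U(548, 94 - 1*(-180))) = √(-266190 - 3/2) = √(-532383/2) = I*√1064766/2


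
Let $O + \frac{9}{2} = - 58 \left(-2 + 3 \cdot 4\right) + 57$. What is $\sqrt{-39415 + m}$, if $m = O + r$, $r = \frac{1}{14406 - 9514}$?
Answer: $\frac{i \sqrt{238972621107}}{2446} \approx 199.86 i$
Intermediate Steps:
$r = \frac{1}{4892} \approx 0.00020442$
$O = - \frac{1055}{2}$ ($O = - \frac{9}{2} + \left(- 58 \left(-2 + 3 \cdot 4\right) + 57\right) = - \frac{9}{2} + \left(- 58 \left(-2 + 12\right) + 57\right) = - \frac{9}{2} + \left(\left(-58\right) 10 + 57\right) = - \frac{9}{2} + \left(-580 + 57\right) = - \frac{9}{2} - 523 = - \frac{1055}{2} \approx -527.5$)
$m = - \frac{2580529}{4892}$ ($m = - \frac{1055}{2} + \frac{1}{4892} = - \frac{2580529}{4892} \approx -527.5$)
$\sqrt{-39415 + m} = \sqrt{-39415 - \frac{2580529}{4892}} = \sqrt{- \frac{195398709}{4892}} = \frac{i \sqrt{238972621107}}{2446}$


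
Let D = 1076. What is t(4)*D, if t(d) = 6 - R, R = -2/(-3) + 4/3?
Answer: 4304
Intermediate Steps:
R = 2 (R = -2*(-⅓) + 4*(⅓) = ⅔ + 4/3 = 2)
t(d) = 4 (t(d) = 6 - 1*2 = 6 - 2 = 4)
t(4)*D = 4*1076 = 4304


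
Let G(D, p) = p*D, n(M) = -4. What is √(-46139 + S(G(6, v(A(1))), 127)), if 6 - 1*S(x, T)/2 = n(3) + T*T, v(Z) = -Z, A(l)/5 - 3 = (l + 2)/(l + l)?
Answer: I*√78377 ≈ 279.96*I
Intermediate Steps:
A(l) = 15 + 5*(2 + l)/(2*l) (A(l) = 15 + 5*((l + 2)/(l + l)) = 15 + 5*((2 + l)/((2*l))) = 15 + 5*((2 + l)*(1/(2*l))) = 15 + 5*((2 + l)/(2*l)) = 15 + 5*(2 + l)/(2*l))
G(D, p) = D*p
S(x, T) = 20 - 2*T² (S(x, T) = 12 - 2*(-4 + T*T) = 12 - 2*(-4 + T²) = 12 + (8 - 2*T²) = 20 - 2*T²)
√(-46139 + S(G(6, v(A(1))), 127)) = √(-46139 + (20 - 2*127²)) = √(-46139 + (20 - 2*16129)) = √(-46139 + (20 - 32258)) = √(-46139 - 32238) = √(-78377) = I*√78377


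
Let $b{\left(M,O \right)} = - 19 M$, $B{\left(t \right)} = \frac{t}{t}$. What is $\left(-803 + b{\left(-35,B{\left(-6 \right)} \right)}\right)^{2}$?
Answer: $19044$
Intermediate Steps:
$B{\left(t \right)} = 1$
$\left(-803 + b{\left(-35,B{\left(-6 \right)} \right)}\right)^{2} = \left(-803 - -665\right)^{2} = \left(-803 + 665\right)^{2} = \left(-138\right)^{2} = 19044$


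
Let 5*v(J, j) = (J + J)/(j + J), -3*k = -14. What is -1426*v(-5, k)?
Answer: -8556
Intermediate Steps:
k = 14/3 (k = -⅓*(-14) = 14/3 ≈ 4.6667)
v(J, j) = 2*J/(5*(J + j)) (v(J, j) = ((J + J)/(j + J))/5 = ((2*J)/(J + j))/5 = (2*J/(J + j))/5 = 2*J/(5*(J + j)))
-1426*v(-5, k) = -2852*(-5)/(5*(-5 + 14/3)) = -2852*(-5)/(5*(-⅓)) = -2852*(-5)*(-3)/5 = -1426*6 = -8556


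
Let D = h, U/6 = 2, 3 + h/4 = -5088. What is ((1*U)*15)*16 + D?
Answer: -17484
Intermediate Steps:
h = -20364 (h = -12 + 4*(-5088) = -12 - 20352 = -20364)
U = 12 (U = 6*2 = 12)
D = -20364
((1*U)*15)*16 + D = ((1*12)*15)*16 - 20364 = (12*15)*16 - 20364 = 180*16 - 20364 = 2880 - 20364 = -17484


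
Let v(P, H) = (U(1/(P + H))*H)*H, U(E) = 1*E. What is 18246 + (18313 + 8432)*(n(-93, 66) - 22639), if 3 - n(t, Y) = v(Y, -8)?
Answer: -17556921486/29 ≈ -6.0541e+8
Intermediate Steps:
U(E) = E
v(P, H) = H²/(H + P) (v(P, H) = (H/(P + H))*H = (H/(H + P))*H = H²/(H + P))
n(t, Y) = 3 - 64/(-8 + Y) (n(t, Y) = 3 - (-8)²/(-8 + Y) = 3 - 64/(-8 + Y))
18246 + (18313 + 8432)*(n(-93, 66) - 22639) = 18246 + (18313 + 8432)*((-88 + 3*66)/(-8 + 66) - 22639) = 18246 + 26745*((-88 + 198)/58 - 22639) = 18246 + 26745*((1/58)*110 - 22639) = 18246 + 26745*(55/29 - 22639) = 18246 + 26745*(-656476/29) = 18246 - 17557450620/29 = -17556921486/29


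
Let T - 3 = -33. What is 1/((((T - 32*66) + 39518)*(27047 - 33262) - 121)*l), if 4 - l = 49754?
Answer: 1/11556525059750 ≈ 8.6531e-14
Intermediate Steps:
T = -30 (T = 3 - 33 = -30)
l = -49750 (l = 4 - 1*49754 = 4 - 49754 = -49750)
1/((((T - 32*66) + 39518)*(27047 - 33262) - 121)*l) = 1/((((-30 - 32*66) + 39518)*(27047 - 33262) - 121)*(-49750)) = -1/49750/(((-30 - 2112) + 39518)*(-6215) - 121) = -1/49750/((-2142 + 39518)*(-6215) - 121) = -1/49750/(37376*(-6215) - 121) = -1/49750/(-232291840 - 121) = -1/49750/(-232291961) = -1/232291961*(-1/49750) = 1/11556525059750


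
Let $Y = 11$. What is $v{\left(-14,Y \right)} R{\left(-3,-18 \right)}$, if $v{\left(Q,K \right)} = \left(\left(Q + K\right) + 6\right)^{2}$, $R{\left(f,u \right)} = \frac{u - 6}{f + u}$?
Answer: $\frac{72}{7} \approx 10.286$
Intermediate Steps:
$R{\left(f,u \right)} = \frac{-6 + u}{f + u}$
$v{\left(Q,K \right)} = \left(6 + K + Q\right)^{2}$ ($v{\left(Q,K \right)} = \left(\left(K + Q\right) + 6\right)^{2} = \left(6 + K + Q\right)^{2}$)
$v{\left(-14,Y \right)} R{\left(-3,-18 \right)} = \left(6 + 11 - 14\right)^{2} \frac{-6 - 18}{-3 - 18} = 3^{2} \frac{1}{-21} \left(-24\right) = 9 \left(\left(- \frac{1}{21}\right) \left(-24\right)\right) = 9 \cdot \frac{8}{7} = \frac{72}{7}$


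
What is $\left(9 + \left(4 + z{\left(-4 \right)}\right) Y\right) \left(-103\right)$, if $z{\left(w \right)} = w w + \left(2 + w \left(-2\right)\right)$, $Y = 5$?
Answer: $-16377$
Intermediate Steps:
$z{\left(w \right)} = 2 + w^{2} - 2 w$ ($z{\left(w \right)} = w^{2} - \left(-2 + 2 w\right) = 2 + w^{2} - 2 w$)
$\left(9 + \left(4 + z{\left(-4 \right)}\right) Y\right) \left(-103\right) = \left(9 + \left(4 + \left(2 + \left(-4\right)^{2} - -8\right)\right) 5\right) \left(-103\right) = \left(9 + \left(4 + \left(2 + 16 + 8\right)\right) 5\right) \left(-103\right) = \left(9 + \left(4 + 26\right) 5\right) \left(-103\right) = \left(9 + 30 \cdot 5\right) \left(-103\right) = \left(9 + 150\right) \left(-103\right) = 159 \left(-103\right) = -16377$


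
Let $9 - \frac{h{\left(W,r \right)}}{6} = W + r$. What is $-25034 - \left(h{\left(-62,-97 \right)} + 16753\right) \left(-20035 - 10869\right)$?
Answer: $548860910$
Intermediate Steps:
$h{\left(W,r \right)} = 54 - 6 W - 6 r$ ($h{\left(W,r \right)} = 54 - 6 \left(W + r\right) = 54 - \left(6 W + 6 r\right) = 54 - 6 W - 6 r$)
$-25034 - \left(h{\left(-62,-97 \right)} + 16753\right) \left(-20035 - 10869\right) = -25034 - \left(\left(54 - -372 - -582\right) + 16753\right) \left(-20035 - 10869\right) = -25034 - \left(\left(54 + 372 + 582\right) + 16753\right) \left(-30904\right) = -25034 - \left(1008 + 16753\right) \left(-30904\right) = -25034 - 17761 \left(-30904\right) = -25034 - -548885944 = -25034 + 548885944 = 548860910$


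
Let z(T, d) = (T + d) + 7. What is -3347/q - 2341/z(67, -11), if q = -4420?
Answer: -10136359/278460 ≈ -36.401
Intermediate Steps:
z(T, d) = 7 + T + d
-3347/q - 2341/z(67, -11) = -3347/(-4420) - 2341/(7 + 67 - 11) = -3347*(-1/4420) - 2341/63 = 3347/4420 - 2341*1/63 = 3347/4420 - 2341/63 = -10136359/278460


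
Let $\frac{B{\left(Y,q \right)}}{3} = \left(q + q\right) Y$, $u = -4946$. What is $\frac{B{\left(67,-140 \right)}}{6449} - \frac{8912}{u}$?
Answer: $- \frac{110443696}{15948377} \approx -6.9251$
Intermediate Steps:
$B{\left(Y,q \right)} = 6 Y q$ ($B{\left(Y,q \right)} = 3 \left(q + q\right) Y = 3 \cdot 2 q Y = 3 \cdot 2 Y q = 6 Y q$)
$\frac{B{\left(67,-140 \right)}}{6449} - \frac{8912}{u} = \frac{6 \cdot 67 \left(-140\right)}{6449} - \frac{8912}{-4946} = \left(-56280\right) \frac{1}{6449} - - \frac{4456}{2473} = - \frac{56280}{6449} + \frac{4456}{2473} = - \frac{110443696}{15948377}$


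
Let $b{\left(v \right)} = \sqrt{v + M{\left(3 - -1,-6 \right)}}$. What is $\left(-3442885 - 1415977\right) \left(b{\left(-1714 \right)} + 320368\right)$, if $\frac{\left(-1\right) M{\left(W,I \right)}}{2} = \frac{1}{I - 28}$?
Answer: $-1556623901216 - \frac{4858862 i \sqrt{495329}}{17} \approx -1.5566 \cdot 10^{12} - 2.0116 \cdot 10^{8} i$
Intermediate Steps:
$M{\left(W,I \right)} = - \frac{2}{-28 + I}$ ($M{\left(W,I \right)} = - \frac{2}{I - 28} = - \frac{2}{-28 + I}$)
$b{\left(v \right)} = \sqrt{\frac{1}{17} + v}$ ($b{\left(v \right)} = \sqrt{v - \frac{2}{-28 - 6}} = \sqrt{v - \frac{2}{-34}} = \sqrt{v - - \frac{1}{17}} = \sqrt{v + \frac{1}{17}} = \sqrt{\frac{1}{17} + v}$)
$\left(-3442885 - 1415977\right) \left(b{\left(-1714 \right)} + 320368\right) = \left(-3442885 - 1415977\right) \left(\frac{\sqrt{17 + 289 \left(-1714\right)}}{17} + 320368\right) = \left(-3442885 - 1415977\right) \left(\frac{\sqrt{17 - 495346}}{17} + 320368\right) = - 4858862 \left(\frac{\sqrt{-495329}}{17} + 320368\right) = - 4858862 \left(\frac{i \sqrt{495329}}{17} + 320368\right) = - 4858862 \left(320368 + \frac{i \sqrt{495329}}{17}\right) = -1556623901216 - \frac{4858862 i \sqrt{495329}}{17}$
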